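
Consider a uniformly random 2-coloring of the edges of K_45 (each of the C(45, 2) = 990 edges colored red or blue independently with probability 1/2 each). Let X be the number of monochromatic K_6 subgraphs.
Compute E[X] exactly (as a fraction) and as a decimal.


Let X = Σ_S X_S over the C(45, 6) = 8145060 subsets S of size 6, where X_S = 1 if the K_6 on S is monochromatic.
For a fixed S, the K_6 on S has C(6, 2) = 15 edges. P[all 15 edges red] = (1/2)^15, and likewise for blue, so P[monochromatic] = 2·(1/2)^15 = 2^{1 − 15} = 1/16384.
By linearity of expectation: E[X] = C(45, 6) · 2^{1 − 15} = 8145060 · 1/16384 = 2036265/4096.
Numerically: E[X] ≈ 497.13501.

E[X] = C(45,6)·2^(1−C(6,2)) = 2036265/4096 ≈ 497.13501.


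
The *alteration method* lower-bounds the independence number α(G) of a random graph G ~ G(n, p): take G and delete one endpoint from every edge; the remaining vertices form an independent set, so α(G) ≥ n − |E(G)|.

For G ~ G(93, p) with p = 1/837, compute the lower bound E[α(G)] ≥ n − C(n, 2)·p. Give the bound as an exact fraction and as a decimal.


E[|E(G)|] = C(93, 2)·p = 4278 · (1/837) = 46/9.
E[α(G)] ≥ n − E[|E(G)|] = 93 − 46/9 = 791/9.
Numerically: ≈ 87.888889.
(This is only a lower bound; the true E[α(G)] may be larger.)

E[α(G)] ≥ 791/9 ≈ 87.888889.


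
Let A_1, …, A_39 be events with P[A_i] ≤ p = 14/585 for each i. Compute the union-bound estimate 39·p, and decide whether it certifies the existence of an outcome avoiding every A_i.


Union bound: P[∪_{i=1}^{39} A_i] ≤ Σ_i P[A_i] ≤ 39·p = 39·(14/585) = 14/15.
Numerically: 14/15 ≈ 0.9333333.
Is 14/15 < 1? YES.
Since P[∪ A_i] ≤ 14/15 < 1, the complement has P[∩ A_i^c] ≥ 1 − 14/15 = 1/15 > 0, so some outcome avoids every A_i.

39·p = 14/15 ≈ 0.9333333; existence CERTIFIED by the union bound.


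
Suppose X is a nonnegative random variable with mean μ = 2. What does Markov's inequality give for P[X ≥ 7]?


μ = E[X] = 2, a = 7.
Markov: P[X ≥ 7] ≤ μ/a = (2)/7 = 2/7.
Numerically: ≈ 0.285714.
(Since a = 7 > μ = 2.000000, the bound 2/7 is < 1 and informative.)

P[X ≥ 7] ≤ 2/7 ≈ 0.285714.


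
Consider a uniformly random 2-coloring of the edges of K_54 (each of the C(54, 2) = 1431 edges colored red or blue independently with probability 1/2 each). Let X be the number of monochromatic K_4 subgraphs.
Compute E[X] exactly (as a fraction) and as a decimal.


Let X = Σ_S X_S over the C(54, 4) = 316251 subsets S of size 4, where X_S = 1 if the K_4 on S is monochromatic.
For a fixed S, the K_4 on S has C(4, 2) = 6 edges. P[all 6 edges red] = (1/2)^6, and likewise for blue, so P[monochromatic] = 2·(1/2)^6 = 2^{1 − 6} = 1/32.
By linearity of expectation: E[X] = C(54, 4) · 2^{1 − 6} = 316251 · 1/32 = 316251/32.
Numerically: E[X] ≈ 9882.8438.

E[X] = C(54,4)·2^(1−C(4,2)) = 316251/32 ≈ 9882.8438.


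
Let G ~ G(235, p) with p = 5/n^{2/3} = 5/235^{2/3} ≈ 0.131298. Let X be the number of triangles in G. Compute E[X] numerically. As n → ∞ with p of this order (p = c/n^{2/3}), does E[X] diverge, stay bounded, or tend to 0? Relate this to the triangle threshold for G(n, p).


Number of potential triangles: C(235, 3) = 2135445.
Each occurs with probability p³ ≈ (0.131298)³ ≈ 2.26346763e-03.
By linearity: E[X] = C(235, 3)·p³ ≈ 2135445 · 2.26346763e-03 ≈ 4833.510638.
Since α = 2/3 < 1, p = c/n^{2/3} ≫ 1/n is above the triangle threshold p ~ 1/n. Asymptotically E[X] ~ (c³/6)·n^{3(1−α)} = (5³/6)·n^{1} → ∞; triangles are abundant w.h.p.

E[X] ≈ 4833.510638; in regime p = Θ(1/n^{2/3}) E[X] diverges (above the triangle threshold p ~ 1/n).


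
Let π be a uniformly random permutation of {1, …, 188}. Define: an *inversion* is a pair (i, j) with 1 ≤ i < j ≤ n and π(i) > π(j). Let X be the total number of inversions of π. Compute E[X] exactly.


Write X = Σ X_I over the C(188, 2) = 17578 pairs i < j, with X_I the indicator of one inversion.
There are 17578 indicators.
For each fixed pair i < j, the values π(i) and π(j) are two distinct elements of {1, …, 188} in uniformly random order; by symmetry P[π(i) > π(j)] = 1/2.
By linearity: E[X] = 17578 · (1/2) = C(188, 2) · (1/2) = 17578/2 = 8789 ≈ 8789.000.

E[X] = 8789 = 8789.000.


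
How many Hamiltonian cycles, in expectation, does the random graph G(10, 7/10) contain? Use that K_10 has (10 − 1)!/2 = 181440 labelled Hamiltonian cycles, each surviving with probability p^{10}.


K_10 has (10 − 1)!/2 = 181440 labelled Hamiltonian cycles.
For each such Hamiltonian cycle H, let X_H = 1 if all 10 edges of H are present in G. Then P[X_H = 1] = p^{10} = (7/10)^{10} = 282475249/10000000000.
Summing the indicators: E[X] = Σ_H E[X_H] = 181440 · p^{10} = 181440 · 282475249/10000000000 = 160163466183/31250000.
Numerically: E[X] ≈ 5125.

E[X] = 181440 · (7/10)^{10} = 160163466183/31250000 ≈ 5125.


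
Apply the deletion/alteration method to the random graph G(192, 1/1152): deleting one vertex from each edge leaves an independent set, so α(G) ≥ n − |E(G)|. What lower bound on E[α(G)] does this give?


E[|E(G)|] = C(192, 2)·p = 18336 · (1/1152) = 191/12.
E[α(G)] ≥ n − E[|E(G)|] = 192 − 191/12 = 2113/12.
Numerically: ≈ 176.08333.
(This is only a lower bound; the true E[α(G)] may be larger.)

E[α(G)] ≥ 2113/12 ≈ 176.08333.


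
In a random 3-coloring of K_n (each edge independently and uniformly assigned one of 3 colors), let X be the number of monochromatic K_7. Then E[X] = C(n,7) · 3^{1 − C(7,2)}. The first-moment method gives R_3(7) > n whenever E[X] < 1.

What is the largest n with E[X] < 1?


We need C(n, 7) · 3^{1 − 21} < 1, i.e. C(n, 7) < 3^{21 − 1} = 3486784401.
Check values of n near the boundary:
  n = 78: C(78, 7) = 2641902120; 2641902120 < 3486784401? YES
  n = 79: C(79, 7) = 2898753715; 2898753715 < 3486784401? YES
  n = 80: C(80, 7) = 3176716400; 3176716400 < 3486784401? YES
  n = 81: C(81, 7) = 3477216600; 3477216600 < 3486784401? YES
  n = 82: C(82, 7) = 3801756816; 3801756816 < 3486784401? NO
  n = 83: C(83, 7) = 4151918628; 4151918628 < 3486784401? NO
The largest n with C(n, 7) < 3486784401 is n = 81 (where E[X] = 42928600/43046721 ≈ 0.9973). Hence R_3(7) > 81, i.e. R_3(7) ≥ 82.

Largest n = 81; hence R_3(7) > 81.


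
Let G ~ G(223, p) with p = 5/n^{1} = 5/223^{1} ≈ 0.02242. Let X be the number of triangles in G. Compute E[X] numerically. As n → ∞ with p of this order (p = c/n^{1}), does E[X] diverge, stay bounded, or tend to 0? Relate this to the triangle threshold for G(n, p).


Number of potential triangles: C(223, 3) = 1823471.
Each occurs with probability p³ ≈ (0.02242)³ ≈ 1.127186e-05.
By linearity: E[X] = C(223, 3)·p³ ≈ 1823471 · 1.127186e-05 ≈ 20.5539.
Here α = 1, so p = 5/n is exactly at the triangle threshold p ~ 1/n. Asymptotically E[X] → c³/6 = 5³/6 = 125/6 ≈ 20.8333, a bounded constant. In this regime the triangle count is asymptotically Poisson(c³/6).

E[X] ≈ 20.5539; in regime p = Θ(1/n^{1}) E[X] stays bounded (at the triangle threshold p ~ 1/n).


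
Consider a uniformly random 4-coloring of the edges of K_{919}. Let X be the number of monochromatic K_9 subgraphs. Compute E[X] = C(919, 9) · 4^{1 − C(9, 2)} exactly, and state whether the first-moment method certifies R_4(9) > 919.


E[X] = C(919, 9) · 4^{1 − 36} = 1238828681639563077558 · 4^{−35} = 1238828681639563077558/1180591620717411303424.
As a reduced fraction: E[X] = 619414340819781538779/590295810358705651712 ≈ 1.049.
Is E[X] < 1? NO.
Since E[X] ≥ 1, the first-moment bound is inconclusive at n = 919; it does NOT by itself certify R_4(9) > 919.

E[X] = 619414340819781538779/590295810358705651712 ≈ 1.049; E[X] ≥ 1; first-moment method inconclusive here.


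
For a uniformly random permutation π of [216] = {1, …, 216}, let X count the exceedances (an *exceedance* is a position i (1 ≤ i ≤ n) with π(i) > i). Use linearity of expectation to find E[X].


Write X = Σ_{i=1}^{216} X_i, where X_i = 1_{π(i) > i}.
For each fixed i, π(i) is uniform over {1, …, 216} (marginal of a uniform permutation), so P[π(i) > i] = (n − i)/n. Summing: Σ_{i=1}^{216} (n − i)/n = (0 + 1 + … + 215)/216 = 216(216 − 1)/(2·216) = (216 − 1)/2.
Hence E[X] = Σ_{i=1}^{216} (216 − i)/216 = 215/2 ≈ 107.50000.

E[X] = 215/2 = 107.50000.


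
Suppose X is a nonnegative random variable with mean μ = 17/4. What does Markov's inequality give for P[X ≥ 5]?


μ = E[X] = 17/4, a = 5.
Markov: P[X ≥ 5] ≤ μ/a = (17/4)/5 = 17/20.
Numerically: ≈ 0.850000.
(Since a = 5 > μ = 4.250000, the bound 17/20 is < 1 and informative.)

P[X ≥ 5] ≤ 17/20 ≈ 0.850000.


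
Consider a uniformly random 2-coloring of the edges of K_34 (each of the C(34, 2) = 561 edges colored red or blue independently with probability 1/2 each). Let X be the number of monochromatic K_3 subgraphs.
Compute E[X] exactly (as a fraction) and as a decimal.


Let X = Σ_S X_S over the C(34, 3) = 5984 subsets S of size 3, where X_S = 1 if the K_3 on S is monochromatic.
For a fixed S, the K_3 on S has C(3, 2) = 3 edges. P[all 3 edges red] = (1/2)^3, and likewise for blue, so P[monochromatic] = 2·(1/2)^3 = 2^{1 − 3} = 1/4.
By linearity: E[X] = C(34, 3) · 2^{1 − 3} = 5984 · 1/4 = 1496.
Numerically: E[X] ≈ 1496.0000.

E[X] = C(34,3)·2^(1−C(3,2)) = 1496 ≈ 1496.0000.


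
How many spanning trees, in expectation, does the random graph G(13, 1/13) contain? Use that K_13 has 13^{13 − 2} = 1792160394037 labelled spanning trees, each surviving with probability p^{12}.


K_13 has 13^{13 − 2} = 1792160394037 labelled spanning trees.
For each such spanning tree H, let X_H = 1 if all 12 edges of H are present in G. Then P[X_H = 1] = p^{12} = (1/13)^{12} = 1/23298085122481.
Summing the indicators: E[X] = Σ_H E[X_H] = 1792160394037 · p^{12} = 1792160394037 · 1/23298085122481 = 1/13.
Numerically: E[X] ≈ 0.0769231.

E[X] = 1792160394037 · (1/13)^{12} = 1/13 ≈ 0.0769231.


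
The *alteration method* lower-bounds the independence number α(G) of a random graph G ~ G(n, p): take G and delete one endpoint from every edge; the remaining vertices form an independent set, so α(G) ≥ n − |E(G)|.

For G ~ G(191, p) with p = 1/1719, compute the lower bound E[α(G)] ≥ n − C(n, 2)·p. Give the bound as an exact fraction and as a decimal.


E[|E(G)|] = C(191, 2)·p = 18145 · (1/1719) = 95/9.
E[α(G)] ≥ n − E[|E(G)|] = 191 − 95/9 = 1624/9.
Numerically: ≈ 180.4444.
(This is only a lower bound; the true E[α(G)] may be larger.)

E[α(G)] ≥ 1624/9 ≈ 180.4444.


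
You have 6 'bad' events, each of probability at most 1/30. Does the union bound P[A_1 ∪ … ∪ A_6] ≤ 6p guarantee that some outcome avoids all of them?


Union bound: P[∪_{i=1}^{6} A_i] ≤ Σ_i P[A_i] ≤ 6·p = 6·(1/30) = 1/5.
Numerically: 1/5 ≈ 0.2000000.
Is 1/5 < 1? YES.
Since P[∪ A_i] ≤ 1/5 < 1, the complement has P[∩ A_i^c] ≥ 1 − 1/5 = 4/5 > 0, so some outcome avoids every A_i.

6·p = 1/5 ≈ 0.2000000; existence CERTIFIED by the union bound.


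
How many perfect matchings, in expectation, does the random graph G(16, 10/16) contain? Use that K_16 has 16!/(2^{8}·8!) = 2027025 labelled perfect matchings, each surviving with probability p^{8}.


K_16 has 16!/(2^{8}·8!) = 2027025 labelled perfect matchings.
For each such perfect matching H, let X_H = 1 if all 8 edges of H are present in G. Then P[X_H = 1] = p^{8} = (5/8)^{8} = 390625/16777216.
Summing the indicators: E[X] = Σ_H E[X_H] = 2027025 · p^{8} = 2027025 · 390625/16777216 = 791806640625/16777216.
Numerically: E[X] ≈ 47195.4.

E[X] = 2027025 · (5/8)^{8} = 791806640625/16777216 ≈ 47195.4.


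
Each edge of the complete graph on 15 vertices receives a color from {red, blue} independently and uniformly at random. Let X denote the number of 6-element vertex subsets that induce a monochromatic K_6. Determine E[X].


Let X = Σ_S X_S over the C(15, 6) = 5005 subsets S of size 6, where X_S = 1 if the K_6 on S is monochromatic.
For a fixed S, the K_6 on S has C(6, 2) = 15 edges. P[all 15 edges red] = (1/2)^15, and likewise for blue, so P[monochromatic] = 2·(1/2)^15 = 2^{1 − 15} = 1/16384.
By linearity: E[X] = C(15, 6) · 2^{1 − 15} = 5005 · 1/16384 = 5005/16384.
Numerically: E[X] ≈ 0.30548.

E[X] = C(15,6)·2^(1−C(6,2)) = 5005/16384 ≈ 0.30548.


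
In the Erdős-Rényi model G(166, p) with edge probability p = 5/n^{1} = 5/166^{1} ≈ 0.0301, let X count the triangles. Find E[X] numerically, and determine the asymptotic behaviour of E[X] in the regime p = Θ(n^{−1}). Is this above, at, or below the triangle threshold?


Number of potential triangles: C(166, 3) = 748660.
Each occurs with probability p³ ≈ (0.0301)³ ≈ 2.73266e-05.
By linearity: E[X] = C(166, 3)·p³ ≈ 748660 · 2.73266e-05 ≈ 20.458.
Here α = 1, so p = 5/n is exactly at the triangle threshold p ~ 1/n. Asymptotically E[X] → c³/6 = 5³/6 = 125/6 ≈ 20.833, a bounded constant. In this regime the triangle count is asymptotically Poisson(c³/6).

E[X] ≈ 20.458; in regime p = Θ(1/n^{1}) E[X] stays bounded (at the triangle threshold p ~ 1/n).


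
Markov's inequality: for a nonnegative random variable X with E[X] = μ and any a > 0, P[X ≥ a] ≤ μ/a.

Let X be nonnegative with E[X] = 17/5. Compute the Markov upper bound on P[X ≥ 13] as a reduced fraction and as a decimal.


μ = E[X] = 17/5, a = 13.
Markov: P[X ≥ 13] ≤ μ/a = (17/5)/13 = 17/65.
Numerically: ≈ 0.262.
(Since a = 13 > μ = 3.400, the bound 17/65 is < 1 and informative.)

P[X ≥ 13] ≤ 17/65 ≈ 0.262.


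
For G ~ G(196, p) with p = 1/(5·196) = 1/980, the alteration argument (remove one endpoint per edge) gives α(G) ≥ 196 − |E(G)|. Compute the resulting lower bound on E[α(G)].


E[|E(G)|] = C(196, 2)·p = 19110 · (1/980) = 39/2.
E[α(G)] ≥ n − E[|E(G)|] = 196 − 39/2 = 353/2.
Numerically: ≈ 176.50000.
(This is only a lower bound; the true E[α(G)] may be larger.)

E[α(G)] ≥ 353/2 ≈ 176.50000.


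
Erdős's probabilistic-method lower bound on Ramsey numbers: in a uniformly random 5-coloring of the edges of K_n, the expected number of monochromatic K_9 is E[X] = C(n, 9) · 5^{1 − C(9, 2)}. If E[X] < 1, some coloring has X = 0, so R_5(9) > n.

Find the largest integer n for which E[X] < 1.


We need C(n, 9) · 5^{1 − 36} < 1, i.e. C(n, 9) < 5^{36 − 1} = 2910383045673370361328125.
Check values of n near the boundary:
  n = 2170: C(2170, 9) = 2891746779868845075610510; 2891746779868845075610510 < 2910383045673370361328125? YES
  n = 2171: C(2171, 9) = 2903784578674959601827205; 2903784578674959601827205 < 2910383045673370361328125? YES
  n = 2172: C(2172, 9) = 2915866900084148060642020; 2915866900084148060642020 < 2910383045673370361328125? NO
The largest n with C(n, 9) < 2910383045673370361328125 is n = 2171 (where E[X] = 580756915734991920365441/582076609134674072265625 ≈ 0.99773). Hence R_5(9) > 2171, i.e. R_5(9) ≥ 2172.

Largest n = 2171; hence R_5(9) > 2171.


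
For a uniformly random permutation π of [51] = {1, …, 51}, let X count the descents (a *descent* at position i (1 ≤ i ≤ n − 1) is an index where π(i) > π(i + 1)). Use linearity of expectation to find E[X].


Write X = Σ X_I over i = 1, …, 50, with X_I the indicator of one descent.
There are 50 indicators.
For each fixed i, the pair (π(i), π(i+1)) is a uniformly random ordered pair of distinct values from {1, …, 51}; by symmetry P[π(i) > π(i+1)] = 1/2.
By linearity: E[X] = 50 · (1/2) = (51 − 1) · (1/2) = 25 ≈ 25.000.

E[X] = 25 = 25.000.


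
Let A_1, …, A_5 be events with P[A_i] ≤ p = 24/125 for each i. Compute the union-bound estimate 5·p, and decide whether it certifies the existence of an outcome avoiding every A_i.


Union bound: P[∪_{i=1}^{5} A_i] ≤ Σ_i P[A_i] ≤ 5·p = 5·(24/125) = 24/25.
Numerically: 24/25 ≈ 0.9600000.
Is 24/25 < 1? YES.
Since P[∪ A_i] ≤ 24/25 < 1, the complement has P[∩ A_i^c] ≥ 1 − 24/25 = 1/25 > 0, so some outcome avoids every A_i.

5·p = 24/25 ≈ 0.9600000; existence CERTIFIED by the union bound.


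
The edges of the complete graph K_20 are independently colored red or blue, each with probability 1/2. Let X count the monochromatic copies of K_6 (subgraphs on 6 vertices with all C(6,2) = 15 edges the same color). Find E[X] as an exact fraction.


Let X = Σ_S X_S over the C(20, 6) = 38760 subsets S of size 6, where X_S = 1 if the K_6 on S is monochromatic.
For a fixed S, the K_6 on S has C(6, 2) = 15 edges. P[all 15 edges red] = (1/2)^15, and likewise for blue, so P[monochromatic] = 2·(1/2)^15 = 2^{1 − 15} = 1/16384.
By linearity: E[X] = C(20, 6) · 2^{1 − 15} = 38760 · 1/16384 = 4845/2048.
Numerically: E[X] ≈ 2.3657.

E[X] = C(20,6)·2^(1−C(6,2)) = 4845/2048 ≈ 2.3657.


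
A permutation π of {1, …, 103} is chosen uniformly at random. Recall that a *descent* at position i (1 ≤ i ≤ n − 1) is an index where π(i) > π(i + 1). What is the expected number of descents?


Write X = Σ X_I over i = 1, …, 102, with X_I the indicator of one descent.
There are 102 indicators.
For each fixed i, the pair (π(i), π(i+1)) is a uniformly random ordered pair of distinct values from {1, …, 103}; by symmetry P[π(i) > π(i+1)] = 1/2.
By linearity: E[X] = 102 · (1/2) = (103 − 1) · (1/2) = 51 ≈ 51.000.

E[X] = 51 = 51.000.


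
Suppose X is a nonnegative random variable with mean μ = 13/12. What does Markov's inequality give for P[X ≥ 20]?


μ = E[X] = 13/12, a = 20.
Markov: P[X ≥ 20] ≤ μ/a = (13/12)/20 = 13/240.
Numerically: ≈ 0.054167.
(Since a = 20 > μ = 1.083333, the bound 13/240 is < 1 and informative.)

P[X ≥ 20] ≤ 13/240 ≈ 0.054167.


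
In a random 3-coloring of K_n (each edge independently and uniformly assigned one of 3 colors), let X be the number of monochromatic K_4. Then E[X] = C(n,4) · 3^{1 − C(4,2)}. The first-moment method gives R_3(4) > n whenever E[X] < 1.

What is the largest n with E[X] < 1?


We need C(n, 4) · 3^{1 − 6} < 1, i.e. C(n, 4) < 3^{6 − 1} = 243.
Check values of n near the boundary:
  n = 9: C(9, 4) = 126; 126 < 243? YES
  n = 10: C(10, 4) = 210; 210 < 243? YES
  n = 11: C(11, 4) = 330; 330 < 243? NO
  n = 12: C(12, 4) = 495; 495 < 243? NO
The largest n with C(n, 4) < 243 is n = 10 (where E[X] = 70/81 ≈ 0.864). Hence R_3(4) > 10, i.e. R_3(4) ≥ 11.

Largest n = 10; hence R_3(4) > 10.


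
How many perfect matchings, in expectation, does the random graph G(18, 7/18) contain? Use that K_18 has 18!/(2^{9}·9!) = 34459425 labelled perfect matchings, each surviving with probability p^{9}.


K_18 has 18!/(2^{9}·9!) = 34459425 labelled perfect matchings.
For each such perfect matching H, let X_H = 1 if all 9 edges of H are present in G. Then P[X_H = 1] = p^{9} = (7/18)^{9} = 40353607/198359290368.
By linearity: E[X] = Σ_H E[X_H] = 34459425 · p^{9} = 34459425 · 40353607/198359290368 = 17167433257975/2448880128.
Numerically: E[X] ≈ 7.01e+03.

E[X] = 34459425 · (7/18)^{9} = 17167433257975/2448880128 ≈ 7.01e+03.


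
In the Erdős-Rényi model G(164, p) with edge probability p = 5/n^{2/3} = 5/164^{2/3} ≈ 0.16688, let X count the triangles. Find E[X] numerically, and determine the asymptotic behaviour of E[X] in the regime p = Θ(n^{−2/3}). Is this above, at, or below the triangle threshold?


Number of potential triangles: C(164, 3) = 721764.
Each occurs with probability p³ ≈ (0.16688)³ ≈ 4.6475312e-03.
By linearity: E[X] = C(164, 3)·p³ ≈ 721764 · 4.6475312e-03 ≈ 3354.42073.
Since α = 2/3 < 1, p = c/n^{2/3} ≫ 1/n is above the triangle threshold p ~ 1/n. Asymptotically E[X] ~ (c³/6)·n^{3(1−α)} = (5³/6)·n^{1} → ∞; triangles are abundant w.h.p.

E[X] ≈ 3354.42073; in regime p = Θ(1/n^{2/3}) E[X] diverges (above the triangle threshold p ~ 1/n).


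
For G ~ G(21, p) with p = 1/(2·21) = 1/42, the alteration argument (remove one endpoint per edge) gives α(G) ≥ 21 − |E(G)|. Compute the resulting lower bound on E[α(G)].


E[|E(G)|] = C(21, 2)·p = 210 · (1/42) = 5.
E[α(G)] ≥ n − E[|E(G)|] = 21 − 5 = 16.
Numerically: ≈ 16.000000.
(This is only a lower bound; the true E[α(G)] may be larger.)

E[α(G)] ≥ 16 ≈ 16.000000.


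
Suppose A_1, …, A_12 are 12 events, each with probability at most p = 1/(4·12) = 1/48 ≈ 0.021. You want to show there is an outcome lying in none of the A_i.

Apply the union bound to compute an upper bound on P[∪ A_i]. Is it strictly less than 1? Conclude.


Union bound: P[∪_{i=1}^{12} A_i] ≤ Σ_i P[A_i] ≤ 12·p = 12·(1/48) = 1/4.
Numerically: 1/4 ≈ 0.250.
Is 1/4 < 1? YES.
Since P[∪ A_i] ≤ 1/4 < 1, the complement has P[∩ A_i^c] ≥ 1 − 1/4 = 3/4 > 0, so some outcome avoids every A_i.

12·p = 1/4 ≈ 0.250; existence CERTIFIED by the union bound.


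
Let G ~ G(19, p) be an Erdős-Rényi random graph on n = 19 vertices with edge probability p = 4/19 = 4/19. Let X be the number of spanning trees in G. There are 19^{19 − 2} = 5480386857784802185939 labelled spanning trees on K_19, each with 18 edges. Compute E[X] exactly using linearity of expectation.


K_19 has 19^{19 − 2} = 5480386857784802185939 labelled spanning trees.
For each such spanning tree H, let X_H = 1 if all 18 edges of H are present in G. Then P[X_H = 1] = p^{18} = (4/19)^{18} = 68719476736/104127350297911241532841.
By linearity: E[X] = Σ_H E[X_H] = 5480386857784802185939 · p^{18} = 5480386857784802185939 · 68719476736/104127350297911241532841 = 68719476736/19.
Numerically: E[X] ≈ 3.62e+09.

E[X] = 5480386857784802185939 · (4/19)^{18} = 68719476736/19 ≈ 3.62e+09.


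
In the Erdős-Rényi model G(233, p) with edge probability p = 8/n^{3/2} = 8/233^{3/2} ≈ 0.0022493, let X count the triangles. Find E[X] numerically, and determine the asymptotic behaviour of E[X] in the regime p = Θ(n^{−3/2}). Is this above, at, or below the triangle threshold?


Number of potential triangles: C(233, 3) = 2081156.
Each occurs with probability p³ ≈ (0.0022493)³ ≈ 1.1380683e-08.
By linearity: E[X] = C(233, 3)·p³ ≈ 2081156 · 1.1380683e-08 ≈ 0.02368.
Since α = 3/2 > 1, p = c/n^{3/2} = o(1/n) is below the triangle threshold p ~ 1/n. Asymptotically E[X] ~ (c³/6)·n^{3(1−α)} = (8³/6)·n^{-1.5} → 0, so by Markov's inequality G has no triangles w.h.p.

E[X] ≈ 0.02368; in regime p = Θ(1/n^{3/2}) E[X] tends to 0 (below the triangle threshold p ~ 1/n).


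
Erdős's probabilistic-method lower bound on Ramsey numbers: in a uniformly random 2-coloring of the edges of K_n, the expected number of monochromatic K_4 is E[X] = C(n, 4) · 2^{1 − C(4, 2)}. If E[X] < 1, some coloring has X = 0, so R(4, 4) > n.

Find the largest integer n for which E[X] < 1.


We need C(n, 4) · 2^{1 − 6} < 1, i.e. C(n, 4) < 2^{6 − 1} = 32.
Check values of n near the boundary:
  n = 4: C(4, 4) = 1; 1 < 32? YES
  n = 5: C(5, 4) = 5; 5 < 32? YES
  n = 6: C(6, 4) = 15; 15 < 32? YES
  n = 7: C(7, 4) = 35; 35 < 32? NO
  n = 8: C(8, 4) = 70; 70 < 32? NO
The largest n with C(n, 4) < 32 is n = 6 (where E[X] = 15/32 ≈ 0.4688). Hence R(4, 4) > 6, i.e. R(4, 4) ≥ 7.

Largest n = 6; hence R(4, 4) > 6.


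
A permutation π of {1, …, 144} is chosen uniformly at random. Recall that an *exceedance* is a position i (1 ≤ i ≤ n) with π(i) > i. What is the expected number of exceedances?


Write X = Σ_{i=1}^{144} X_i, where X_i = 1_{π(i) > i}.
For each fixed i, π(i) is uniform over {1, …, 144} (marginal of a uniform permutation), so P[π(i) > i] = (n − i)/n. Summing: Σ_{i=1}^{144} (n − i)/n = (0 + 1 + … + 143)/144 = 144(144 − 1)/(2·144) = (144 − 1)/2.
Hence E[X] = Σ_{i=1}^{144} (144 − i)/144 = 143/2 ≈ 71.50000.

E[X] = 143/2 = 71.50000.


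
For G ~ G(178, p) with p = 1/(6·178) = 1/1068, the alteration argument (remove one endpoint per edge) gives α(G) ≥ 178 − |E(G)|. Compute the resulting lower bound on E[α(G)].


E[|E(G)|] = C(178, 2)·p = 15753 · (1/1068) = 59/4.
E[α(G)] ≥ n − E[|E(G)|] = 178 − 59/4 = 653/4.
Numerically: ≈ 163.250000.
(This is only a lower bound; the true E[α(G)] may be larger.)

E[α(G)] ≥ 653/4 ≈ 163.250000.


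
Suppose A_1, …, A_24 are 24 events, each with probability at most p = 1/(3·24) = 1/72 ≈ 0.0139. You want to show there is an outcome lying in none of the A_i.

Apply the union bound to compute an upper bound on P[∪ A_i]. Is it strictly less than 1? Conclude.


Union bound: P[∪_{i=1}^{24} A_i] ≤ Σ_i P[A_i] ≤ 24·p = 24·(1/72) = 1/3.
Numerically: 1/3 ≈ 0.3333.
Is 1/3 < 1? YES.
Since P[∪ A_i] ≤ 1/3 < 1, the complement has P[∩ A_i^c] ≥ 1 − 1/3 = 2/3 > 0, so some outcome avoids every A_i.

24·p = 1/3 ≈ 0.3333; existence CERTIFIED by the union bound.


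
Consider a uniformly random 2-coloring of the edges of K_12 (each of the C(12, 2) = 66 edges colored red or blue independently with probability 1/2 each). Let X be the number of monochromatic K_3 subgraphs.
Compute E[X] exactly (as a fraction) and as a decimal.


Let X = Σ_S X_S over the C(12, 3) = 220 subsets S of size 3, where X_S = 1 if the K_3 on S is monochromatic.
For a fixed S, the K_3 on S has C(3, 2) = 3 edges. P[all 3 edges red] = (1/2)^3, and likewise for blue, so P[monochromatic] = 2·(1/2)^3 = 2^{1 − 3} = 1/4.
Summing: E[X] = C(12, 3) · 2^{1 − 3} = 220 · 1/4 = 55.
Numerically: E[X] ≈ 55.000000.

E[X] = C(12,3)·2^(1−C(3,2)) = 55 ≈ 55.000000.


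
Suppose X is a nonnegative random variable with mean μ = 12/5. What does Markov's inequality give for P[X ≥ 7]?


μ = E[X] = 12/5, a = 7.
Markov: P[X ≥ 7] ≤ μ/a = (12/5)/7 = 12/35.
Numerically: ≈ 0.342857.
(Since a = 7 > μ = 2.400000, the bound 12/35 is < 1 and informative.)

P[X ≥ 7] ≤ 12/35 ≈ 0.342857.


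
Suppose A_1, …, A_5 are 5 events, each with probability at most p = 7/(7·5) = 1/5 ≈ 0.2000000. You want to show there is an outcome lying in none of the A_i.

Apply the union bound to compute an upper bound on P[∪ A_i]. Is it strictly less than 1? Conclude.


Union bound: P[∪_{i=1}^{5} A_i] ≤ Σ_i P[A_i] ≤ 5·p = 5·(1/5) = 1.
Numerically: 1 ≈ 1.0000000.
Is 1 < 1? NO.
Since the bound 1 is ≥ 1, the union bound is uninformative here; it does NOT by itself certify existence.

5·p = 1 ≈ 1.0000000; existence NOT certified by the union bound.


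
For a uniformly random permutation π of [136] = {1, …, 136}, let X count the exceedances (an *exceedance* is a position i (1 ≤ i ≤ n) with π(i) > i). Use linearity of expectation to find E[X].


Write X = Σ_{i=1}^{136} X_i, where X_i = 1_{π(i) > i}.
For each fixed i, π(i) is uniform over {1, …, 136} (marginal of a uniform permutation), so P[π(i) > i] = (n − i)/n. Summing: Σ_{i=1}^{136} (n − i)/n = (0 + 1 + … + 135)/136 = 136(136 − 1)/(2·136) = (136 − 1)/2.
Hence E[X] = Σ_{i=1}^{136} (136 − i)/136 = 135/2 ≈ 67.500.

E[X] = 135/2 = 67.500.


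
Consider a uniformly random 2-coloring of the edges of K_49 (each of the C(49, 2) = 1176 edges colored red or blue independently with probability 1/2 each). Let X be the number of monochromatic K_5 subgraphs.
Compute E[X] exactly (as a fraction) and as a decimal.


Let X = Σ_S X_S over the C(49, 5) = 1906884 subsets S of size 5, where X_S = 1 if the K_5 on S is monochromatic.
For a fixed S, the K_5 on S has C(5, 2) = 10 edges. P[all 10 edges red] = (1/2)^10, and likewise for blue, so P[monochromatic] = 2·(1/2)^10 = 2^{1 − 10} = 1/512.
Summing: E[X] = C(49, 5) · 2^{1 − 10} = 1906884 · 1/512 = 476721/128.
Numerically: E[X] ≈ 3724.38281.

E[X] = C(49,5)·2^(1−C(5,2)) = 476721/128 ≈ 3724.38281.


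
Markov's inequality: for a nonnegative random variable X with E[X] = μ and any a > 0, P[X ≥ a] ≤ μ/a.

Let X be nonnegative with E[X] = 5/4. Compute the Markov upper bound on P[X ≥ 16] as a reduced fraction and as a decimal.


μ = E[X] = 5/4, a = 16.
Markov: P[X ≥ 16] ≤ μ/a = (5/4)/16 = 5/64.
Numerically: ≈ 0.078125.
(Since a = 16 > μ = 1.250000, the bound 5/64 is < 1 and informative.)

P[X ≥ 16] ≤ 5/64 ≈ 0.078125.


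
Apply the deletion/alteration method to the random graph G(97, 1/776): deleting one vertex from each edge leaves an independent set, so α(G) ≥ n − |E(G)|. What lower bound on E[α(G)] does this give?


E[|E(G)|] = C(97, 2)·p = 4656 · (1/776) = 6.
E[α(G)] ≥ n − E[|E(G)|] = 97 − 6 = 91.
Numerically: ≈ 91.00000.
(This is only a lower bound; the true E[α(G)] may be larger.)

E[α(G)] ≥ 91 ≈ 91.00000.


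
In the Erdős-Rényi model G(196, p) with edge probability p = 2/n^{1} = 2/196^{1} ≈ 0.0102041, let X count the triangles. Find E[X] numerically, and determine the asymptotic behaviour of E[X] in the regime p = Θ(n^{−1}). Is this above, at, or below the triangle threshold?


Number of potential triangles: C(196, 3) = 1235780.
Each occurs with probability p³ ≈ (0.0102041)³ ≈ 1.06248247e-06.
By linearity: E[X] = C(196, 3)·p³ ≈ 1235780 · 1.06248247e-06 ≈ 1.312995.
Here α = 1, so p = 2/n is exactly at the triangle threshold p ~ 1/n. Asymptotically E[X] → c³/6 = 2³/6 = 4/3 ≈ 1.333333, a bounded constant. In this regime the triangle count is asymptotically Poisson(c³/6).

E[X] ≈ 1.312995; in regime p = Θ(1/n^{1}) E[X] stays bounded (at the triangle threshold p ~ 1/n).


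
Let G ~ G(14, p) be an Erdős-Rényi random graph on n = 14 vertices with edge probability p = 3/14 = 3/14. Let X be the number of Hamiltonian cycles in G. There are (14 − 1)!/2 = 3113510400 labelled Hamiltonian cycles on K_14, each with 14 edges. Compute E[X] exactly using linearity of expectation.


K_14 has (14 − 1)!/2 = 3113510400 labelled Hamiltonian cycles.
For each such Hamiltonian cycle H, let X_H = 1 if all 14 edges of H are present in G. Then P[X_H = 1] = p^{14} = (3/14)^{14} = 4782969/11112006825558016.
By linearity of expectation: E[X] = Σ_H E[X_H] = 3113510400 · p^{14} = 3113510400 · 4782969/11112006825558016 = 4155084744525/3100448333024.
Numerically: E[X] ≈ 1.34.

E[X] = 3113510400 · (3/14)^{14} = 4155084744525/3100448333024 ≈ 1.34.


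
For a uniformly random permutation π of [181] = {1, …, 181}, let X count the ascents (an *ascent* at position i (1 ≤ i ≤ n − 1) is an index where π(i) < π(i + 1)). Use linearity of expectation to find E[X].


Write X = Σ X_I over i = 1, …, 180, with X_I the indicator of one ascent.
There are 180 indicators.
For each fixed i, the pair (π(i), π(i+1)) is a uniformly random ordered pair of distinct values from {1, …, 181}; by symmetry P[π(i) < π(i+1)] = 1/2.
By linearity: E[X] = 180 · (1/2) = (181 − 1) · (1/2) = 90 ≈ 90.0000.

E[X] = 90 = 90.0000.


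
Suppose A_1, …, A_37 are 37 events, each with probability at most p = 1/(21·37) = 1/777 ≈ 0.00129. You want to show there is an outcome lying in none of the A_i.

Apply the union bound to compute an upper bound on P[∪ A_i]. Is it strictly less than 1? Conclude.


Union bound: P[∪_{i=1}^{37} A_i] ≤ Σ_i P[A_i] ≤ 37·p = 37·(1/777) = 1/21.
Numerically: 1/21 ≈ 0.04762.
Is 1/21 < 1? YES.
Since P[∪ A_i] ≤ 1/21 < 1, the complement has P[∩ A_i^c] ≥ 1 − 1/21 = 20/21 > 0, so some outcome avoids every A_i.

37·p = 1/21 ≈ 0.04762; existence CERTIFIED by the union bound.


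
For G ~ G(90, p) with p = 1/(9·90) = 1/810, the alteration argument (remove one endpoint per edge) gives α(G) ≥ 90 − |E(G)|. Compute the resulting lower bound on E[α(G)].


E[|E(G)|] = C(90, 2)·p = 4005 · (1/810) = 89/18.
E[α(G)] ≥ n − E[|E(G)|] = 90 − 89/18 = 1531/18.
Numerically: ≈ 85.056.
(This is only a lower bound; the true E[α(G)] may be larger.)

E[α(G)] ≥ 1531/18 ≈ 85.056.


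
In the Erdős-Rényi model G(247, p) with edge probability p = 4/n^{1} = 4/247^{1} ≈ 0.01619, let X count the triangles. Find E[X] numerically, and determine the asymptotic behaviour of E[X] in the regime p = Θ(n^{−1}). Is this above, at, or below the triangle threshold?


Number of potential triangles: C(247, 3) = 2481115.
Each occurs with probability p³ ≈ (0.01619)³ ≈ 4.247067e-06.
By linearity: E[X] = C(247, 3)·p³ ≈ 2481115 · 4.247067e-06 ≈ 10.5375.
Here α = 1, so p = 4/n is exactly at the triangle threshold p ~ 1/n. Asymptotically E[X] → c³/6 = 4³/6 = 32/3 ≈ 10.6667, a bounded constant. In this regime the triangle count is asymptotically Poisson(c³/6).

E[X] ≈ 10.5375; in regime p = Θ(1/n^{1}) E[X] stays bounded (at the triangle threshold p ~ 1/n).


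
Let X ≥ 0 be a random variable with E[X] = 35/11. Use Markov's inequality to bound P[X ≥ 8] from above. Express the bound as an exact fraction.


μ = E[X] = 35/11, a = 8.
Markov: P[X ≥ 8] ≤ μ/a = (35/11)/8 = 35/88.
Numerically: ≈ 0.398.
(Since a = 8 > μ = 3.182, the bound 35/88 is < 1 and informative.)

P[X ≥ 8] ≤ 35/88 ≈ 0.398.


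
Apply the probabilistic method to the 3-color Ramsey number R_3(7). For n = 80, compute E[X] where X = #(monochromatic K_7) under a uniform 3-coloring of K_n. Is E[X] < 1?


E[X] = C(80, 7) · 3^{1 − 21} = 3176716400 · 3^{−20} = 3176716400/3486784401.
As a reduced fraction: E[X] = 3176716400/3486784401 ≈ 0.91107.
Is E[X] < 1? YES.
Since E[X] < 1, there exists a 3-coloring of K_{80} with no monochromatic K_7; hence R_3(7) > 80.

E[X] = 3176716400/3486784401 ≈ 0.91107; E[X] < 1, so R_3(7) > 80.


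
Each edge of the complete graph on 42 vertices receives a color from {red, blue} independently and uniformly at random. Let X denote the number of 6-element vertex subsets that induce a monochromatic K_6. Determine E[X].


Let X = Σ_S X_S over the C(42, 6) = 5245786 subsets S of size 6, where X_S = 1 if the K_6 on S is monochromatic.
For a fixed S, the K_6 on S has C(6, 2) = 15 edges. P[all 15 edges red] = (1/2)^15, and likewise for blue, so P[monochromatic] = 2·(1/2)^15 = 2^{1 − 15} = 1/16384.
By linearity: E[X] = C(42, 6) · 2^{1 − 15} = 5245786 · 1/16384 = 2622893/8192.
Numerically: E[X] ≈ 320.177368.

E[X] = C(42,6)·2^(1−C(6,2)) = 2622893/8192 ≈ 320.177368.


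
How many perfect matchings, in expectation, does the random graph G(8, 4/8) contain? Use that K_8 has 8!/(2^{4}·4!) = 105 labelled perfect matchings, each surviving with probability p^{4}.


K_8 has 8!/(2^{4}·4!) = 105 labelled perfect matchings.
For each such perfect matching H, let X_H = 1 if all 4 edges of H are present in G. Then P[X_H = 1] = p^{4} = (1/2)^{4} = 1/16.
By linearity: E[X] = Σ_H E[X_H] = 105 · p^{4} = 105 · 1/16 = 105/16.
Numerically: E[X] ≈ 6.56.

E[X] = 105 · (1/2)^{4} = 105/16 ≈ 6.56.


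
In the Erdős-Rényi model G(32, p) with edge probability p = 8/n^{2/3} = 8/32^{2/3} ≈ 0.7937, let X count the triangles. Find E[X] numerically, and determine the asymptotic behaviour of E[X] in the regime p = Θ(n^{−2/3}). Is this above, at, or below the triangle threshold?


Number of potential triangles: C(32, 3) = 4960.
Each occurs with probability p³ ≈ (0.7937)³ ≈ 5.0000000e-01.
By linearity: E[X] = C(32, 3)·p³ ≈ 4960 · 5.0000000e-01 ≈ 2480.00000.
Since α = 2/3 < 1, p = c/n^{2/3} ≫ 1/n is above the triangle threshold p ~ 1/n. Asymptotically E[X] ~ (c³/6)·n^{3(1−α)} = (8³/6)·n^{1} → ∞; triangles are abundant w.h.p.

E[X] ≈ 2480.00000; in regime p = Θ(1/n^{2/3}) E[X] diverges (above the triangle threshold p ~ 1/n).


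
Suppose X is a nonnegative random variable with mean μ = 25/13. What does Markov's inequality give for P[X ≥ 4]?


μ = E[X] = 25/13, a = 4.
Markov: P[X ≥ 4] ≤ μ/a = (25/13)/4 = 25/52.
Numerically: ≈ 0.480769.
(Since a = 4 > μ = 1.923077, the bound 25/52 is < 1 and informative.)

P[X ≥ 4] ≤ 25/52 ≈ 0.480769.


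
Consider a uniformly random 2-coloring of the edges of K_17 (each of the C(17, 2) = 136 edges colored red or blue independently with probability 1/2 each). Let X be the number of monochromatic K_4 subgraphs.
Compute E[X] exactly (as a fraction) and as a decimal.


Let X = Σ_S X_S over the C(17, 4) = 2380 subsets S of size 4, where X_S = 1 if the K_4 on S is monochromatic.
For a fixed S, the K_4 on S has C(4, 2) = 6 edges. P[all 6 edges red] = (1/2)^6, and likewise for blue, so P[monochromatic] = 2·(1/2)^6 = 2^{1 − 6} = 1/32.
By linearity of expectation: E[X] = C(17, 4) · 2^{1 − 6} = 2380 · 1/32 = 595/8.
Numerically: E[X] ≈ 74.37500.

E[X] = C(17,4)·2^(1−C(4,2)) = 595/8 ≈ 74.37500.


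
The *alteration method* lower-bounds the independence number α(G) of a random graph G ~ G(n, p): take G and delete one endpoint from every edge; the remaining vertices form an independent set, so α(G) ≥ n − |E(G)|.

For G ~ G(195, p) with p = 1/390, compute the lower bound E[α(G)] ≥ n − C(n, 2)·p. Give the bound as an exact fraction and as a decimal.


E[|E(G)|] = C(195, 2)·p = 18915 · (1/390) = 97/2.
E[α(G)] ≥ n − E[|E(G)|] = 195 − 97/2 = 293/2.
Numerically: ≈ 146.50000.
(This is only a lower bound; the true E[α(G)] may be larger.)

E[α(G)] ≥ 293/2 ≈ 146.50000.


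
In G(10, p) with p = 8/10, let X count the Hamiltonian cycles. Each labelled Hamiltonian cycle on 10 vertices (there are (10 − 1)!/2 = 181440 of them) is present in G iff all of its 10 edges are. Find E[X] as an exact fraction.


K_10 has (10 − 1)!/2 = 181440 labelled Hamiltonian cycles.
For each such Hamiltonian cycle H, let X_H = 1 if all 10 edges of H are present in G. Then P[X_H = 1] = p^{10} = (4/5)^{10} = 1048576/9765625.
By linearity of expectation: E[X] = Σ_H E[X_H] = 181440 · p^{10} = 181440 · 1048576/9765625 = 38050725888/1953125.
Numerically: E[X] ≈ 1.95e+04.

E[X] = 181440 · (4/5)^{10} = 38050725888/1953125 ≈ 1.95e+04.


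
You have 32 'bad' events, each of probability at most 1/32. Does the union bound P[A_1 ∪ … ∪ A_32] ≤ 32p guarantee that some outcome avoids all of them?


Union bound: P[∪_{i=1}^{32} A_i] ≤ Σ_i P[A_i] ≤ 32·p = 32·(1/32) = 1.
Numerically: 1 ≈ 1.000000.
Is 1 < 1? NO.
Since the bound 1 is ≥ 1, the union bound is uninformative here; it does NOT by itself certify existence.

32·p = 1 ≈ 1.000000; existence NOT certified by the union bound.


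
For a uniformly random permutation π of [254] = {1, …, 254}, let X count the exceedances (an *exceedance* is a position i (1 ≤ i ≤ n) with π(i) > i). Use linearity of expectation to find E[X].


Write X = Σ_{i=1}^{254} X_i, where X_i = 1_{π(i) > i}.
For each fixed i, π(i) is uniform over {1, …, 254} (marginal of a uniform permutation), so P[π(i) > i] = (n − i)/n. Summing: Σ_{i=1}^{254} (n − i)/n = (0 + 1 + … + 253)/254 = 254(254 − 1)/(2·254) = (254 − 1)/2.
Hence E[X] = Σ_{i=1}^{254} (254 − i)/254 = 253/2 ≈ 126.500000.

E[X] = 253/2 = 126.500000.


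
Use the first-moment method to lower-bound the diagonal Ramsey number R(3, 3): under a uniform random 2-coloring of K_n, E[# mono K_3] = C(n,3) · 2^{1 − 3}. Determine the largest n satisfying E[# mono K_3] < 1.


We need C(n, 3) · 2^{1 − 3} < 1, i.e. C(n, 3) < 2^{3 − 1} = 4.
Check values of n near the boundary:
  n = 3: C(3, 3) = 1; 1 < 4? YES
  n = 4: C(4, 3) = 4; 4 < 4? NO
The largest n with C(n, 3) < 4 is n = 3 (where E[X] = 1/4 ≈ 0.250000). Hence R(3, 3) > 3, i.e. R(3, 3) ≥ 4.

Largest n = 3; hence R(3, 3) > 3.


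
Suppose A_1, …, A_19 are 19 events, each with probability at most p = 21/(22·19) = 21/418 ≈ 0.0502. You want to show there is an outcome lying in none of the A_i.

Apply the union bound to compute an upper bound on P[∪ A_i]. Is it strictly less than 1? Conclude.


Union bound: P[∪_{i=1}^{19} A_i] ≤ Σ_i P[A_i] ≤ 19·p = 19·(21/418) = 21/22.
Numerically: 21/22 ≈ 0.9545.
Is 21/22 < 1? YES.
Since P[∪ A_i] ≤ 21/22 < 1, the complement has P[∩ A_i^c] ≥ 1 − 21/22 = 1/22 > 0, so some outcome avoids every A_i.

19·p = 21/22 ≈ 0.9545; existence CERTIFIED by the union bound.


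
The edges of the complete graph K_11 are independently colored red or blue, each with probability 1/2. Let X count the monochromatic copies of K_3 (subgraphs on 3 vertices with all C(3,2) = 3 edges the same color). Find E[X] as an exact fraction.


Let X = Σ_S X_S over the C(11, 3) = 165 subsets S of size 3, where X_S = 1 if the K_3 on S is monochromatic.
For a fixed S, the K_3 on S has C(3, 2) = 3 edges. P[all 3 edges red] = (1/2)^3, and likewise for blue, so P[monochromatic] = 2·(1/2)^3 = 2^{1 − 3} = 1/4.
By linearity: E[X] = C(11, 3) · 2^{1 − 3} = 165 · 1/4 = 165/4.
Numerically: E[X] ≈ 41.250000.

E[X] = C(11,3)·2^(1−C(3,2)) = 165/4 ≈ 41.250000.
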